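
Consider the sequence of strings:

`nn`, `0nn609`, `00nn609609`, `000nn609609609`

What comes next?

s(k+1) = 0·s(k)·609, so each term gains 0 as a prefix and 609 as a suffix.
One more step from 000nn609609609 gives the answer.

0000nn609609609609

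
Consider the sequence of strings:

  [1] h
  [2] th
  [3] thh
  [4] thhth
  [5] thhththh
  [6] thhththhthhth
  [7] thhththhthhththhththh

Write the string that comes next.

From term 3 onward, concatenate the last term with the second-to-last: th·h = thh, thh·th = thhth, …
The next term joins thhththhthhththhththh and thhththhthhth.

thhththhthhththhththhthhththhthhth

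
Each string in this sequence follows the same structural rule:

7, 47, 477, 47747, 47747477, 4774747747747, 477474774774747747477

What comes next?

4774747747747477474774774747747747

Each term (from the third on) is the previous term followed by the one before it: term 3 = 47·7 = 477.
Continuing: 477474774774747747477 · 4774747747747 gives term 8.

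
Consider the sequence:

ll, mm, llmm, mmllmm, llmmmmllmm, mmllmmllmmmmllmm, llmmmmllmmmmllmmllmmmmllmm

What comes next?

mmllmmllmmmmllmmllmmmmllmmmmllmmllmmmmllmm

This is a Fibonacci-style word recurrence s(k) = s(k−2)·s(k−1): e.g. ll·mm = llmm.
The next term joins mmllmmllmmmmllmm and llmmmmllmmmmllmmllmmmmllmm.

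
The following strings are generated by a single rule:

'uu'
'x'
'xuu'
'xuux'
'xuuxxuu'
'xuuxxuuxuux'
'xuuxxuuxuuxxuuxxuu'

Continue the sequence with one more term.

xuuxxuuxuuxxuuxxuuxuuxxuuxuux

Each term (from the third on) is the previous term followed by the one before it: term 3 = x·uu = xuu.
So term 8 is xuuxxuuxuuxxuuxxuu·xuuxxuuxuux.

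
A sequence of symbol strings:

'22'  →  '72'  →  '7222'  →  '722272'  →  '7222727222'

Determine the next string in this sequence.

7222727222722272

This is a Fibonacci-style word recurrence s(k) = s(k−1)·s(k−2): e.g. 72·22 = 7222.
The next term joins 7222727222 and 722272.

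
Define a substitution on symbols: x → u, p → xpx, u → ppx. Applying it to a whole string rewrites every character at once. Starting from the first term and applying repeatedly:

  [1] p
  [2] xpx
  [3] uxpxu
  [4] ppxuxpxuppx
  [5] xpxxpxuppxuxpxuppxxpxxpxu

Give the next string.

Rewriting the 25 symbols of xpxxpxuppxuxpxuppxxpxxpxu one by one yields u xpx u u xpx u ppx xpx xpx u ppx u xpx u ppx xpx xpx u u xpx u u xpx u ppx; concatenated:

uxpxuuxpxuppxxpxxpxuppxuxpxuppxxpxxpxuuxpxuuxpxuppx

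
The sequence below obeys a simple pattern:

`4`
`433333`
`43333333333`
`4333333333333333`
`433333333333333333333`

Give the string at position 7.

4333333333333333333333333333333

The strings grow by a fixed suffix 33333 each time.
From 433333333333333333333, 2 further steps: 433333333333333333333 → 43333333333333333333333333 → (answer).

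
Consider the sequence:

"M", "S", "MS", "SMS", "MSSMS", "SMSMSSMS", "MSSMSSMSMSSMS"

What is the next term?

SMSMSSMSMSSMSSMSMSSMS

This is a Fibonacci-style word recurrence s(k) = s(k−2)·s(k−1): e.g. M·S = MS.
So term 8 is SMSMSSMS·MSSMSSMSMSSMS.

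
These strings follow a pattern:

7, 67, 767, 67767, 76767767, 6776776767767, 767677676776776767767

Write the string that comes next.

From term 3 onward, concatenate the second-to-last term with the last: 7·67 = 767, 67·767 = 67767, …
Continuing: 6776776767767 · 767677676776776767767 gives term 8.

6776776767767767677676776776767767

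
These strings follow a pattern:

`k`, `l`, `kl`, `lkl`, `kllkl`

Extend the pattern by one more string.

lklkllkl

From term 3 onward, concatenate the second-to-last term with the last: k·l = kl, l·kl = lkl, …
The next term joins lkl and kllkl.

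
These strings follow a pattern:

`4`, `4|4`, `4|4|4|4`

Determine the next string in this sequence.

s(k+1) = s(k)·|·s(k) — each term doubles the last with '|' between the halves.
One more doubling of 4|4|4|4 gives the answer.

4|4|4|4|4|4|4|4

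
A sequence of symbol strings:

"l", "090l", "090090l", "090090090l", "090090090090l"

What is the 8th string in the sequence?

Each term is the previous one with 090 prepended.
From 090090090090l, 3 further steps: 090090090090l → 090090090090090l → 090090090090090090l → (answer).

090090090090090090090l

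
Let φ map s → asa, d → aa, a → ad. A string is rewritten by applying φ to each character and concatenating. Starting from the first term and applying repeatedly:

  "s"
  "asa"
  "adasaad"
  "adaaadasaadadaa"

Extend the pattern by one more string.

Rewriting the 15 symbols of adaaadasaadadaa one by one yields ad aa ad ad ad aa ad asa ad ad aa ad aa ad ad; concatenated:

adaaadadadaaadasaadadaaadaaadad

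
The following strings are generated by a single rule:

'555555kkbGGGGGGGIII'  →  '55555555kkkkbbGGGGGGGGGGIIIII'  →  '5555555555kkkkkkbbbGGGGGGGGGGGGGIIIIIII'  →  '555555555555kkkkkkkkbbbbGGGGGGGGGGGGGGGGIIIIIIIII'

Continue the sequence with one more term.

55555555555555kkkkkkkkkkbbbbbGGGGGGGGGGGGGGGGGGGIIIIIIIIIII

Reading off run lengths: 5 runs 6, 8, 10, 12; k runs 2, 4, 6, 8; b runs 1, 2, 3, 4; G runs 7, 10, 13, 16; I runs 3, 5, 7, 9 — each is linear in n, where the shown terms are n = 2, 3, 4, 5.
For the next term, n = 6, so the run lengths are 14, 10, 5, 19, 11.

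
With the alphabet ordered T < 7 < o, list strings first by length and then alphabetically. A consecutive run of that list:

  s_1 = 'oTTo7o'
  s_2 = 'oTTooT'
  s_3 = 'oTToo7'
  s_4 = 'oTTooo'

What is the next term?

oT7TTT

The successor of oTTooo increments the rightmost position that isn't already o and resets every position after it to T.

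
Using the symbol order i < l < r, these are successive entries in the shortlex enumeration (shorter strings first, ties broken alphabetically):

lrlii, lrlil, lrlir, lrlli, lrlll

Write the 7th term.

Advancing 2 positions from lrlll through lrlll → lrllr reaches term 7.

lrlri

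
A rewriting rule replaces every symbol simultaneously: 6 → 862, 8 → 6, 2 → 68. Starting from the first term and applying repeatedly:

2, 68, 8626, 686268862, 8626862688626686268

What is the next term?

68626886268626886266862688628626862688626

φ(8626862688626686268) expands symbol-by-symbol to 6 862 68 862 6 862 68 862 6 6 862 68 862 862 6 862 68 862 6; joining the 19 pieces gives the next term.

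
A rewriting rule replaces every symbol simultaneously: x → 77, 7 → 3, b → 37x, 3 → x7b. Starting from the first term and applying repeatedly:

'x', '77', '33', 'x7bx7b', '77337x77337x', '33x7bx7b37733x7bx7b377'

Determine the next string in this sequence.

Rewriting the 22 symbols of 33x7bx7b37733x7bx7b377 one by one yields x7b x7b 77 3 37x 77 3 37x x7b 3 3 x7b x7b 77 3 37x 77 3 37x x7b 3 3; concatenated:

x7bx7b77337x77337xx7b33x7bx7b77337x77337xx7b33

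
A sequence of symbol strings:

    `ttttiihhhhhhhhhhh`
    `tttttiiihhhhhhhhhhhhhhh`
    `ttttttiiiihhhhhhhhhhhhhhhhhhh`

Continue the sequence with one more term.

tttttttiiiiihhhhhhhhhhhhhhhhhhhhhhh

Each string has the form t^{n+2} i^{n} h^{4n+3}, where the shown terms are n = 2, 3, 4.
At n = 5 the blocks have lengths 7, 5, 23.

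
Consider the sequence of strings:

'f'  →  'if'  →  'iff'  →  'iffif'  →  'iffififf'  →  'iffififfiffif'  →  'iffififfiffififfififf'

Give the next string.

iffififfiffififfififfiffififfiffif

This is a Fibonacci-style word recurrence s(k) = s(k−1)·s(k−2): e.g. if·f = iff.
The next term joins iffififfiffififfififf and iffififfiffif.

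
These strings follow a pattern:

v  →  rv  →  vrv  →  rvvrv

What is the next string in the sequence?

This is a Fibonacci-style word recurrence s(k) = s(k−2)·s(k−1): e.g. v·rv = vrv.
So term 5 is vrv·rvvrv.

vrvrvvrv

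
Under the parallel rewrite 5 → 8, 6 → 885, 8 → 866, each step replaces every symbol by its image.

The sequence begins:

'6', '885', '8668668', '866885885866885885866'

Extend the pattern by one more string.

8668858858668668866866886688588586686688668668866885885

Replace each of the 21 characters of 866885885866885885866 in place — 866 885 885 866 866 8 866 866 8 866 885 885 866 866 8 866 866 8 866 885 885 — and concatenate.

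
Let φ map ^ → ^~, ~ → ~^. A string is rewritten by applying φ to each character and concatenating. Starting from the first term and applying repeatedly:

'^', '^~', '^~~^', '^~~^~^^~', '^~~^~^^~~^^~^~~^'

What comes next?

^~~^~^^~~^^~^~~^~^^~^~~^^~~^~^^~

φ(^~~^~^^~~^^~^~~^) expands symbol-by-symbol to ^~ ~^ ~^ ^~ ~^ ^~ ^~ ~^ ~^ ^~ ^~ ~^ ^~ ~^ ~^ ^~; joining the 16 pieces gives the next term.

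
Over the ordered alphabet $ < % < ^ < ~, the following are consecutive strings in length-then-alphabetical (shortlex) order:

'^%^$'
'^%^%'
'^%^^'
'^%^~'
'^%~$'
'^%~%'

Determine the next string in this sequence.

^%~^

The successor of ^%~% increments the rightmost position that isn't already ~ and resets every position after it to $.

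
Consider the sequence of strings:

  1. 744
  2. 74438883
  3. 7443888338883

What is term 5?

Each term is the previous one with 38883 appended.
From 7443888338883, 2 further steps: 7443888338883 → 744388833888338883 → (answer).

74438883388833888338883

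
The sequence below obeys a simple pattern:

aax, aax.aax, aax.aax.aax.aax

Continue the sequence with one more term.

Each string is two copies of the previous one joined by '.'.
Doubling aax.aax.aax.aax with '.' between the halves:

aax.aax.aax.aax.aax.aax.aax.aax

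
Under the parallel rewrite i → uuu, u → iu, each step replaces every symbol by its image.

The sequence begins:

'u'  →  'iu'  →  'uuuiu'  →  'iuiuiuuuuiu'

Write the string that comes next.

Expanding iuiuiuuuuiu: i→uuu, u→iu, i→uuu, u→iu, i→uuu, u→iu, u→iu, u→iu, u→iu, i→uuu, u→iu. Concatenated: uuu iu uuu iu uuu iu iu iu iu uuu iu.

uuuiuuuuiuuuuiuiuiuiuuuuiu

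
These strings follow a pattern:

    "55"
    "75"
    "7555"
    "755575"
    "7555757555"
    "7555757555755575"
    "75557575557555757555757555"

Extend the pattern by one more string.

This is a Fibonacci-style word recurrence s(k) = s(k−1)·s(k−2): e.g. 75·55 = 7555.
The next term joins 75557575557555757555757555 and 7555757555755575.

755575755575557575557575557555757555755575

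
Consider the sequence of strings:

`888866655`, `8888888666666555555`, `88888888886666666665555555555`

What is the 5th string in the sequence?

8888888888888888666666666666666555555555555555555

Reading off run lengths: 8 runs 4, 7, 10; 6 runs 3, 6, 9; 5 runs 2, 6, 10 — each is linear in n (n = 1, 2, …).
For term 5, n = 5, so the run lengths are 16, 15, 18.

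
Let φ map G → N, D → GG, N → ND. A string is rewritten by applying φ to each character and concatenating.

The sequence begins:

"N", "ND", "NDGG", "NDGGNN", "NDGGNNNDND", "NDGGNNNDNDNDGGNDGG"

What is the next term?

NDGGNNNDNDNDGGNDGGNDGGNNNDGGNN

Replace each of the 18 characters of NDGGNNNDNDNDGGNDGG in place — ND GG N N ND ND ND GG ND GG ND GG N N ND GG N N — and concatenate.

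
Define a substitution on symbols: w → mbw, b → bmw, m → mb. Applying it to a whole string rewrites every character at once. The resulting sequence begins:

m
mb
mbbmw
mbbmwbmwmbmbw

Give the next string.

φ(mbbmwbmwmbmbw) expands symbol-by-symbol to mb bmw bmw mb mbw bmw mb mbw mb bmw mb bmw mbw; joining the 13 pieces gives the next term.

mbbmwbmwmbmbwbmwmbmbwmbbmwmbbmwmbw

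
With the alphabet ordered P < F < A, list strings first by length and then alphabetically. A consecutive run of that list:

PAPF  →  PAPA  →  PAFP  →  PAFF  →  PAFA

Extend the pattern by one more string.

The successor of PAFA increments the rightmost position that isn't already A and resets every position after it to P.

PAAP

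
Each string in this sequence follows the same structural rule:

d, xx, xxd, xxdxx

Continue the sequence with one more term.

This is a Fibonacci-style word recurrence s(k) = s(k−1)·s(k−2): e.g. xx·d = xxd.
The next term joins xxdxx and xxd.

xxdxxxxd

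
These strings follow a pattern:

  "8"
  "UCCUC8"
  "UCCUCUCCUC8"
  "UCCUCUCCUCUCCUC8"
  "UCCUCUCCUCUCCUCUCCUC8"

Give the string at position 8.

The strings grow by a fixed prefix UCCUC each time.
From UCCUCUCCUCUCCUCUCCUC8, 3 further steps: UCCUCUCCUCUCCUCUCCUC8 → UCCUCUCCUCUCCUCUCCUCUCCUC8 → UCCUCUCCUCUCCUCUCCUCUCCUCUCCUC8 → (answer).

UCCUCUCCUCUCCUCUCCUCUCCUCUCCUCUCCUC8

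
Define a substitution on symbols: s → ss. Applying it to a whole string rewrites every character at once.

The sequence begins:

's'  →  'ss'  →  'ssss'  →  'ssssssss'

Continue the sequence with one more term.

ssssssssssssssss

Apply φ to ssssssss symbol by symbol: s→ss, s→ss, s→ss, s→ss, s→ss, s→ss, s→ss, s→ss; joined: ss ss ss ss ss ss ss ss.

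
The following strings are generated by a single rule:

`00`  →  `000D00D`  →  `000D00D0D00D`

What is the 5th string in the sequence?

The strings grow by a fixed suffix 0D00D each time.
From 000D00D0D00D, 2 further steps: 000D00D0D00D → 000D00D0D00D0D00D → (answer).

000D00D0D00D0D00D0D00D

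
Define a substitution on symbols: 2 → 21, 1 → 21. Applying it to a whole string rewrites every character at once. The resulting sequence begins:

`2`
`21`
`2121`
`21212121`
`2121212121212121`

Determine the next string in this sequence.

21212121212121212121212121212121

Replace each of the 16 characters of 2121212121212121 in place — 21 21 21 21 21 21 21 21 21 21 21 21 21 21 21 21 — and concatenate.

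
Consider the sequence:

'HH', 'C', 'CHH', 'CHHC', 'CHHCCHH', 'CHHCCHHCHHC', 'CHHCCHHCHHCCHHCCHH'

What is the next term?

Each term (from the third on) is the previous term followed by the one before it: term 3 = C·HH = CHH.
The next term joins CHHCCHHCHHCCHHCCHH and CHHCCHHCHHC.

CHHCCHHCHHCCHHCCHHCHHCCHHCHHC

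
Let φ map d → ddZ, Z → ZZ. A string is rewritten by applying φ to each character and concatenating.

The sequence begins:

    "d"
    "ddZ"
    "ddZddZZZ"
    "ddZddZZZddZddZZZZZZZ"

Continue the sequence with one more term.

Rewriting the 20 symbols of ddZddZZZddZddZZZZZZZ one by one yields ddZ ddZ ZZ ddZ ddZ ZZ ZZ ZZ ddZ ddZ ZZ ddZ ddZ ZZ ZZ ZZ ZZ ZZ ZZ ZZ; concatenated:

ddZddZZZddZddZZZZZZZddZddZZZddZddZZZZZZZZZZZZZZZ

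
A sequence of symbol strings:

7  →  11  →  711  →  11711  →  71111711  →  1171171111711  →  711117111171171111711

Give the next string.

From term 3 onward, concatenate the second-to-last term with the last: 7·11 = 711, 11·711 = 11711, …
So term 8 is 1171171111711·711117111171171111711.

1171171111711711117111171171111711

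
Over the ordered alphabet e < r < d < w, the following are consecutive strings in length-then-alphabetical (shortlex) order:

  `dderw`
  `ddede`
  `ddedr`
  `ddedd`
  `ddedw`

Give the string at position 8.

ddewd

Continuing the enumeration 3 steps past ddedw: ddedw → ddewe → ddewr → (answer).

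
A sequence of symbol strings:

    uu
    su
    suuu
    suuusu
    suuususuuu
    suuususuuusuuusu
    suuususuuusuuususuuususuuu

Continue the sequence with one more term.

suuususuuusuuususuuususuuusuuususuuusuuusu

From term 3 onward, concatenate the last term with the second-to-last: su·uu = suuu, suuu·su = suuusu, …
The next term joins suuususuuusuuususuuususuuu and suuususuuusuuusu.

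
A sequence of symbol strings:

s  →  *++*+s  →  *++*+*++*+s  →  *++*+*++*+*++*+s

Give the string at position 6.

Each term is the previous one with *++*+ prepended.
From *++*+*++*+*++*+s, 2 further steps: *++*+*++*+*++*+s → *++*+*++*+*++*+*++*+s → (answer).

*++*+*++*+*++*+*++*+*++*+s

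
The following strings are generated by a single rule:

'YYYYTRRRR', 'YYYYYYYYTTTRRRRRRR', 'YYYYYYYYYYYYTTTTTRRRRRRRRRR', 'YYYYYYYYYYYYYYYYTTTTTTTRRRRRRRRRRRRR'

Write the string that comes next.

Term n consists of 4n Y's, followed by 2n-1 T's, followed by 3n+1 R's (n = 1, 2, …).
At n = 5 the blocks have lengths 20, 9, 16.

YYYYYYYYYYYYYYYYYYYYTTTTTTTTTRRRRRRRRRRRRRRRR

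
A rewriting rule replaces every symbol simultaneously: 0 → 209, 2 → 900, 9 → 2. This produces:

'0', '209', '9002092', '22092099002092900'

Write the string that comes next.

φ(22092099002092900) expands symbol-by-symbol to 900 900 209 2 900 209 2 2 209 209 900 209 2 900 2 209 209; joining the 17 pieces gives the next term.

90090020929002092220920990020929002209209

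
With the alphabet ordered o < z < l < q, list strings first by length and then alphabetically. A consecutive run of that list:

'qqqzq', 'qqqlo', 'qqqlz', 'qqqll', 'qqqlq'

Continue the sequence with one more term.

Treat qqqlq as a base-4 numeral over the given alphabet and add one, carrying through any trailing q's.

qqqqo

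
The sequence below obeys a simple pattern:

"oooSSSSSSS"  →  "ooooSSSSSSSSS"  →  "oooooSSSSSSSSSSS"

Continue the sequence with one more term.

ooooooSSSSSSSSSSSSS

Reading off run lengths: o runs 3, 4, 5; S runs 7, 9, 11 — each is linear in n, where the shown terms are n = 3, 4, 5.
For the next term, n = 6, so the run lengths are 6, 13.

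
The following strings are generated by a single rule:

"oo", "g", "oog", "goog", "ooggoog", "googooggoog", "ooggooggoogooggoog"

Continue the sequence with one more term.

googooggoogooggooggoogooggoog

This is a Fibonacci-style word recurrence s(k) = s(k−2)·s(k−1): e.g. oo·g = oog.
Continuing: googooggoog · ooggooggoogooggoog gives term 8.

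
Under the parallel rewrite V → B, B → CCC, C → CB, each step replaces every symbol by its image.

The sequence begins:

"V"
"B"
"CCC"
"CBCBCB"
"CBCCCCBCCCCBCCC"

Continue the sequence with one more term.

Rewriting the 15 symbols of CBCCCCBCCCCBCCC one by one yields CB CCC CB CB CB CB CCC CB CB CB CB CCC CB CB CB; concatenated:

CBCCCCBCBCBCBCCCCBCBCBCBCCCCBCBCB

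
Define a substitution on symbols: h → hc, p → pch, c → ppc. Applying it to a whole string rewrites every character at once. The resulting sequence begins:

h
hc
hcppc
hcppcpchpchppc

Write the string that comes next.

Rewriting the 14 symbols of hcppcpchpchppc one by one yields hc ppc pch pch ppc pch ppc hc pch ppc hc pch pch ppc; concatenated:

hcppcpchpchppcpchppchcpchppchcpchpchppc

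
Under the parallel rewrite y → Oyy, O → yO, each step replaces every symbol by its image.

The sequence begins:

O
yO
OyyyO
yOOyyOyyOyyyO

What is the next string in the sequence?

OyyyOyOOyyOyyyOOyyOyyyOOyyOyyOyyyO

φ(yOOyyOyyOyyyO) expands symbol-by-symbol to Oyy yO yO Oyy Oyy yO Oyy Oyy yO Oyy Oyy Oyy yO; joining the 13 pieces gives the next term.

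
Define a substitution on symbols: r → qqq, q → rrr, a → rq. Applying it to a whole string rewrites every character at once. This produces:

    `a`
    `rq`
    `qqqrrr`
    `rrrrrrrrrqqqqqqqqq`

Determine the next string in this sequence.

Rewriting the 18 symbols of rrrrrrrrrqqqqqqqqq one by one yields qqq qqq qqq qqq qqq qqq qqq qqq qqq rrr rrr rrr rrr rrr rrr rrr rrr rrr; concatenated:

qqqqqqqqqqqqqqqqqqqqqqqqqqqrrrrrrrrrrrrrrrrrrrrrrrrrrr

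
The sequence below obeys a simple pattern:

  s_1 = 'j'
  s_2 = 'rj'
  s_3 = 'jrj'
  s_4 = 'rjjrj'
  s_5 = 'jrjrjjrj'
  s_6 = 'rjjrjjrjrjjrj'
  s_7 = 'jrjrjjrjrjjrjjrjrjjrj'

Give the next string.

rjjrjjrjrjjrjjrjrjjrjrjjrjjrjrjjrj

Each term (from the third on) is the two preceding terms concatenated in order: term 3 = j·rj = jrj.
Continuing: rjjrjjrjrjjrj · jrjrjjrjrjjrjjrjrjjrj gives term 8.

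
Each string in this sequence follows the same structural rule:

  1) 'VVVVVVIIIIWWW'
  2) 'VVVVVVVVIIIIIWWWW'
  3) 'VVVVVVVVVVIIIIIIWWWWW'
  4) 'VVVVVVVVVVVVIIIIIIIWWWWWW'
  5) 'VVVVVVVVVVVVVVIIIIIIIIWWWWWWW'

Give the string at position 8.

The n-th term is 2n V's then n+1 I's then n W's, where the shown terms are n = 3, 4, 5, 6, 7.
Setting n = 10 gives 20, 11, 10 characters in each block.

VVVVVVVVVVVVVVVVVVVVIIIIIIIIIIIWWWWWWWWWW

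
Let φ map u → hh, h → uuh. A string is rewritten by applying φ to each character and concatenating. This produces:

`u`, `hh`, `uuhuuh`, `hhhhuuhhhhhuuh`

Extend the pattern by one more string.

Rewriting the 14 symbols of hhhhuuhhhhhuuh one by one yields uuh uuh uuh uuh hh hh uuh uuh uuh uuh uuh hh hh uuh; concatenated:

uuhuuhuuhuuhhhhhuuhuuhuuhuuhuuhhhhhuuh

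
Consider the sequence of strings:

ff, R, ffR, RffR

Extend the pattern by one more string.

ffRRffR

From term 3 onward, concatenate the second-to-last term with the last: ff·R = ffR, R·ffR = RffR, …
The next term joins ffR and RffR.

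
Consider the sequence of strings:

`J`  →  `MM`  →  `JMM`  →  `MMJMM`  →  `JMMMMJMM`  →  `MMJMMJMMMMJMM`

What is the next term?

JMMMMJMMMMJMMJMMMMJMM

Each term (from the third on) is the two preceding terms concatenated in order: term 3 = J·MM = JMM.
The next term joins JMMMMJMM and MMJMMJMMMMJMM.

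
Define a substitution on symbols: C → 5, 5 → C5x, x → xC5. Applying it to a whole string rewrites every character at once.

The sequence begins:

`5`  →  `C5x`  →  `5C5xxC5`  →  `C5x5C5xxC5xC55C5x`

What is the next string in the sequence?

φ(C5x5C5xxC5xC55C5x) expands symbol-by-symbol to 5 C5x xC5 C5x 5 C5x xC5 xC5 5 C5x xC5 5 C5x C5x 5 C5x xC5; joining the 17 pieces gives the next term.

5C5xxC5C5x5C5xxC5xC55C5xxC55C5xC5x5C5xxC5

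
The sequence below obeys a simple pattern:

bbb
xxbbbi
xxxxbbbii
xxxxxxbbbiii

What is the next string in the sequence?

Every step adds xx to the front and i to the end of the previous string.
Applying this once more to xxxxxxbbbiii:

xxxxxxxxbbbiiii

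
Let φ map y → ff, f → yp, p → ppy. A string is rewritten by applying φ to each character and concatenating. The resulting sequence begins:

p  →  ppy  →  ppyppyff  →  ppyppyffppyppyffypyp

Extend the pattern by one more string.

Applying the rule to each of the 20 symbols of ppyppyffppyppyffypyp gives the pieces ppy ppy ff ppy ppy ff yp yp ppy ppy ff ppy ppy ff yp yp ff ppy ff ppy, which concatenate to the answer.

ppyppyffppyppyffypypppyppyffppyppyffypypffppyffppy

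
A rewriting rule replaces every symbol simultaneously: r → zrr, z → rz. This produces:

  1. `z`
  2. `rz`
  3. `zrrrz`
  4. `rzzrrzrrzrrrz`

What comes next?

Replace each of the 13 characters of rzzrrzrrzrrrz in place — zrr rz rz zrr zrr rz zrr zrr rz zrr zrr zrr rz — and concatenate.

zrrrzrzzrrzrrrzzrrzrrrzzrrzrrzrrrz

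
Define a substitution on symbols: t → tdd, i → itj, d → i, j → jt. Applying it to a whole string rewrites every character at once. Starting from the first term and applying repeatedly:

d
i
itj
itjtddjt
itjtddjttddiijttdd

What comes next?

itjtddjttddiijttddtddiiitjitjjttddtddii

Replace each of the 18 characters of itjtddjttddiijttdd in place — itj tdd jt tdd i i jt tdd tdd i i itj itj jt tdd tdd i i — and concatenate.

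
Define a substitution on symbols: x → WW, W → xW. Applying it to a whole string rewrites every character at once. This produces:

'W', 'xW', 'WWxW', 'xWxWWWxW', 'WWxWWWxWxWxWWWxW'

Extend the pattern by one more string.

xWxWWWxWxWxWWWxWWWxWWWxWxWxWWWxW

φ(WWxWWWxWxWxWWWxW) expands symbol-by-symbol to xW xW WW xW xW xW WW xW WW xW WW xW xW xW WW xW; joining the 16 pieces gives the next term.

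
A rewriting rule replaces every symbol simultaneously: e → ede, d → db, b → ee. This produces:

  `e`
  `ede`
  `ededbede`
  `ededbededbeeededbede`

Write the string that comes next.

ededbededbeeededbededbeeedeedeededbededbeeededbede

Replace each of the 20 characters of ededbededbeeededbede in place — ede db ede db ee ede db ede db ee ede ede ede db ede db ee ede db ede — and concatenate.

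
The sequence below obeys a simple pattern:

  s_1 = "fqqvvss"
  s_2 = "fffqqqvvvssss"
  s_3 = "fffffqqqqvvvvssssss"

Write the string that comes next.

Each string has the form f^{2n-1} q^{n+1} v^{n+1} s^{2n} (n = 1, 2, …).
At n = 4 the blocks have lengths 7, 5, 5, 8.

fffffffqqqqqvvvvvssssssss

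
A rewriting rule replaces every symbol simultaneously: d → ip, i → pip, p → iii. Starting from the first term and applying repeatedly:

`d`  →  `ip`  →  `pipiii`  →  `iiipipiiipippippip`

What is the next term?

pippippipiiipipiiipippippipiiipipiiiiiipipiiiiiipipiii

φ(iiipipiiipippippip) expands symbol-by-symbol to pip pip pip iii pip iii pip pip pip iii pip iii iii pip iii iii pip iii; joining the 18 pieces gives the next term.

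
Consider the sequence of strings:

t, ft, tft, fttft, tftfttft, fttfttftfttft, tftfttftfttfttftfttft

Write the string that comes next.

Each term (from the third on) is the two preceding terms concatenated in order: term 3 = t·ft = tft.
Continuing: fttfttftfttft · tftfttftfttfttftfttft gives term 8.

fttfttftfttfttftfttftfttfttftfttft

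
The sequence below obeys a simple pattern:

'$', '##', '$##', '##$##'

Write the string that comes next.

$####$##

From term 3 onward, concatenate the second-to-last term with the last: $·## = $##, ##·$## = ##$##, …
The next term joins $## and ##$##.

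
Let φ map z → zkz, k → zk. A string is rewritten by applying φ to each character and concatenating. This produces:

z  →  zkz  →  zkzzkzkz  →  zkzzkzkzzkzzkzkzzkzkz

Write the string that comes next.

zkzzkzkzzkzzkzkzzkzkzzkzzkzkzzkzzkzkzzkzkzzkzzkzkzzkzkz

φ(zkzzkzkzzkzzkzkzzkzkz) expands symbol-by-symbol to zkz zk zkz zkz zk zkz zk zkz zkz zk zkz zkz zk zkz zk zkz zkz zk zkz zk zkz; joining the 21 pieces gives the next term.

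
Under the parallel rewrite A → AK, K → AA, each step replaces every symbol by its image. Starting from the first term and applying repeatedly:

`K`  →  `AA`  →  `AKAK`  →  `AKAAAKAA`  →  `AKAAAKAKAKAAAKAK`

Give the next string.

AKAAAKAKAKAAAKAAAKAAAKAKAKAAAKAA

φ(AKAAAKAKAKAAAKAK) expands symbol-by-symbol to AK AA AK AK AK AA AK AA AK AA AK AK AK AA AK AA; joining the 16 pieces gives the next term.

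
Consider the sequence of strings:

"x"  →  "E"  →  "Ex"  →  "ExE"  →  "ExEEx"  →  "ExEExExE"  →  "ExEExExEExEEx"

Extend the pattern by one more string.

ExEExExEExEExExEExExE

From term 3 onward, concatenate the last term with the second-to-last: E·x = Ex, Ex·E = ExE, …
The next term joins ExEExExEExEEx and ExEExExE.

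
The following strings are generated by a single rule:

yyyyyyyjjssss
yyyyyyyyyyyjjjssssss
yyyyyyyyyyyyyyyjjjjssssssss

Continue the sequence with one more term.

The n-th term is 4n-1 y's then n j's then 2n s's, where the shown terms are n = 2, 3, 4.
Setting n = 5 gives 19, 5, 10 characters in each block.

yyyyyyyyyyyyyyyyyyyjjjjjssssssssss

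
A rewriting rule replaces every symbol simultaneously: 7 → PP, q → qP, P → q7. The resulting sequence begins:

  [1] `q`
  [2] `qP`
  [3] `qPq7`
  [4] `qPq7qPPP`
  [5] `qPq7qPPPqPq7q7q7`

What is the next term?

Replace each of the 16 characters of qPq7qPPPqPq7q7q7 in place — qP q7 qP PP qP q7 q7 q7 qP q7 qP PP qP PP qP PP — and concatenate.

qPq7qPPPqPq7q7q7qPq7qPPPqPPPqPPP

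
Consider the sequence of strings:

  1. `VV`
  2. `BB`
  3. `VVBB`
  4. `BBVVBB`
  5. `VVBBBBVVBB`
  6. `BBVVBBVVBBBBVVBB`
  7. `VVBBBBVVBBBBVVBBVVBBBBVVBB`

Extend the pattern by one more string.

BBVVBBVVBBBBVVBBVVBBBBVVBBBBVVBBVVBBBBVVBB

Each term (from the third on) is the two preceding terms concatenated in order: term 3 = VV·BB = VVBB.
The next term joins BBVVBBVVBBBBVVBB and VVBBBBVVBBBBVVBBVVBBBBVVBB.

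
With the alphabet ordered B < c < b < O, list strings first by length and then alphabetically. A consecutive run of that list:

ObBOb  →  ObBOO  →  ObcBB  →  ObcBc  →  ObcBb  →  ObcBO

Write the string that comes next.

The successor of ObcBO increments the rightmost position that isn't already O and resets every position after it to B.

ObccB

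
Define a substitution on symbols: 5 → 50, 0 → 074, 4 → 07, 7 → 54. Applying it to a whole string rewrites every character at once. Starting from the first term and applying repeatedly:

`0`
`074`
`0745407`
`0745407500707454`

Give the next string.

0745407500707454500740745407454075007

φ(0745407500707454) expands symbol-by-symbol to 074 54 07 50 07 074 54 50 074 074 54 074 54 07 50 07; joining the 16 pieces gives the next term.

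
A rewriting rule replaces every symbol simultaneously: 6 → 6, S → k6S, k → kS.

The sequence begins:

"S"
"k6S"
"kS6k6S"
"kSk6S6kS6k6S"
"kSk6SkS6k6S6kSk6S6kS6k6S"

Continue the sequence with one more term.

Rewriting the 24 symbols of kSk6SkS6k6S6kSk6S6kS6k6S one by one yields kS k6S kS 6 k6S kS k6S 6 kS 6 k6S 6 kS k6S kS 6 k6S 6 kS k6S 6 kS 6 k6S; concatenated:

kSk6SkS6k6SkSk6S6kS6k6S6kSk6SkS6k6S6kSk6S6kS6k6S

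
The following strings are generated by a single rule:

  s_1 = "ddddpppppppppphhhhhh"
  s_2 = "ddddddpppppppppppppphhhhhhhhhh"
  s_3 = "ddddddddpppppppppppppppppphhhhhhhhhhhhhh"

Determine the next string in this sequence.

ddddddddddpppppppppppppppppppppphhhhhhhhhhhhhhhhhh

Reading off run lengths: d runs 4, 6, 8; p runs 10, 14, 18; h runs 6, 10, 14 — each is linear in n, where the shown terms are n = 2, 3, 4.
Setting n = 5 gives 10, 22, 18 characters in each block.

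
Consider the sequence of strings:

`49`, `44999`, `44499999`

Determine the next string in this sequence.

Term n consists of n 4's, followed by 2n-1 9's (n = 1, 2, …).
For the next term, n = 4, so the run lengths are 4, 7.

44449999999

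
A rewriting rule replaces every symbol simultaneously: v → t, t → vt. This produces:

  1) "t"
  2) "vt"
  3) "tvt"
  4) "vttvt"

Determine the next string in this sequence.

Expanding vttvt: v→t, t→vt, t→vt, v→t, t→vt. Concatenated: t vt vt t vt.

tvtvttvt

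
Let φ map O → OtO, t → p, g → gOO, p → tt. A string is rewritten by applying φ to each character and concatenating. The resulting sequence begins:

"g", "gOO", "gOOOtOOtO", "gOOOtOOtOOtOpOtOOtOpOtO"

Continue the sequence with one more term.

gOOOtOOtOOtOpOtOOtOpOtOOtOpOtOttOtOpOtOOtOpOtOttOtOpOtO

Replace each of the 23 characters of gOOOtOOtOOtOpOtOOtOpOtO in place — gOO OtO OtO OtO p OtO OtO p OtO OtO p OtO tt OtO p OtO OtO p OtO tt OtO p OtO — and concatenate.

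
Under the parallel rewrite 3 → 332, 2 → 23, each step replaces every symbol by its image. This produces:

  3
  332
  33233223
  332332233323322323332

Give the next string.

Rewriting the 21 symbols of 332332233323322323332 one by one yields 332 332 23 332 332 23 23 332 332 332 23 332 332 23 23 332 23 332 332 332 23; concatenated:

3323322333233223233323323322333233223233322333233233223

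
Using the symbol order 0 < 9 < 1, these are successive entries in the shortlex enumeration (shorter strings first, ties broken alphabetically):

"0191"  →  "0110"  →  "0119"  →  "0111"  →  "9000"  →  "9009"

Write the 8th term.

Continuing the enumeration 2 steps past 9009: 9009 → 9001 → (answer).

9090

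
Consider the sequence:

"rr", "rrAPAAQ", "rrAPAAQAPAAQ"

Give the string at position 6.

The strings grow by a fixed suffix APAAQ each time.
From rrAPAAQAPAAQ, 3 further steps: rrAPAAQAPAAQ → rrAPAAQAPAAQAPAAQ → rrAPAAQAPAAQAPAAQAPAAQ → (answer).

rrAPAAQAPAAQAPAAQAPAAQAPAAQ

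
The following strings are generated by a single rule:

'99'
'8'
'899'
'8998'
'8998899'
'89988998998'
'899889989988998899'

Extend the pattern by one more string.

89988998998899889989988998998

From term 3 onward, concatenate the last term with the second-to-last: 8·99 = 899, 899·8 = 8998, …
So term 8 is 899889989988998899·89988998998.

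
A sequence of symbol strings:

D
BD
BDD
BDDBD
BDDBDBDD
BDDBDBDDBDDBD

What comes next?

BDDBDBDDBDDBDBDDBDBDD

Each term (from the third on) is the previous term followed by the one before it: term 3 = BD·D = BDD.
The next term joins BDDBDBDDBDDBD and BDDBDBDD.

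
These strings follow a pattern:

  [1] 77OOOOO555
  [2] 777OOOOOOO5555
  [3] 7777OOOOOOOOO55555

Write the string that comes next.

Term n consists of n-1 7's, followed by 2n-1 O's, followed by n 5's, where the shown terms are n = 3, 4, 5.
Setting n = 6 gives 5, 11, 6 characters in each block.

77777OOOOOOOOOOO555555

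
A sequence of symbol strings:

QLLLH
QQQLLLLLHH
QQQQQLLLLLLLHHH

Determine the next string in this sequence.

QQQQQQQLLLLLLLLLHHHH

Term n consists of 2n-1 Q's, followed by 2n+1 L's, followed by n H's (n = 1, 2, …).
Setting n = 4 gives 7, 9, 4 characters in each block.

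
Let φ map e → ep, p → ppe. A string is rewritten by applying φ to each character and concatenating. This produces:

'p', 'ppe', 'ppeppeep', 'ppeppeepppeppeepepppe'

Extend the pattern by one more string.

Rewriting the 21 symbols of ppeppeepppeppeepepppe one by one yields ppe ppe ep ppe ppe ep ep ppe ppe ppe ep ppe ppe ep ep ppe ep ppe ppe ppe ep; concatenated:

ppeppeepppeppeepepppeppeppeepppeppeepepppeepppeppeppeep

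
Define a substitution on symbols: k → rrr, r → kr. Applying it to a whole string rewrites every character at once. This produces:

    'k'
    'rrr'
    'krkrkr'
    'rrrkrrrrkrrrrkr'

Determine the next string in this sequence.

krkrkrrrrkrkrkrkrrrrkrkrkrkrrrrkr

Applying the rule to each of the 15 symbols of rrrkrrrrkrrrrkr gives the pieces kr kr kr rrr kr kr kr kr rrr kr kr kr kr rrr kr, which concatenate to the answer.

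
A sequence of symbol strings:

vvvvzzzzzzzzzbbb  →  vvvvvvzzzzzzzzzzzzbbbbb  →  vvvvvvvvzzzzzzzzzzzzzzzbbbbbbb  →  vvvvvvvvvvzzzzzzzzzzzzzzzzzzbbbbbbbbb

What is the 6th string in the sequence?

vvvvvvvvvvvvvvzzzzzzzzzzzzzzzzzzzzzzzzbbbbbbbbbbbbb

Term n consists of 2n v's, followed by 3n+3 z's, followed by 2n-1 b's, where the shown terms are n = 2, 3, 4, 5.
At n = 7 the blocks have lengths 14, 24, 13.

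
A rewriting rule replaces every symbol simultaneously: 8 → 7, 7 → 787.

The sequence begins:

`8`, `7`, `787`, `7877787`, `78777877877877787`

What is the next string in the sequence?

Applying the rule to each of the 17 symbols of 78777877877877787 gives the pieces 787 7 787 787 787 7 787 787 7 787 787 7 787 787 787 7 787, which concatenate to the answer.

78777877877877787787778778777877877877787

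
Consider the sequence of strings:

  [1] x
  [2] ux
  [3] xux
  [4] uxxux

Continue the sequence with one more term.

Each term (from the third on) is the two preceding terms concatenated in order: term 3 = x·ux = xux.
So term 5 is xux·uxxux.

xuxuxxux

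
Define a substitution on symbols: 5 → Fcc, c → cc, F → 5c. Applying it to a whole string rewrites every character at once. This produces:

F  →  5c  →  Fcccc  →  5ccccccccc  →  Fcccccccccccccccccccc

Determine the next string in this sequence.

5ccccccccccccccccccccccccccccccccccccccccc

Replace each of the 21 characters of Fcccccccccccccccccccc in place — 5c cc cc cc cc cc cc cc cc cc cc cc cc cc cc cc cc cc cc cc cc — and concatenate.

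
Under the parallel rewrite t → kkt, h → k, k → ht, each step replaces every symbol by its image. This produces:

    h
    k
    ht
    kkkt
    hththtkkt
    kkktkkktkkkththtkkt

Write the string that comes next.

Replace each of the 19 characters of kkktkkktkkkththtkkt in place — ht ht ht kkt ht ht ht kkt ht ht ht kkt k kkt k kkt ht ht kkt — and concatenate.

hththtkkthththtkkthththtkktkkktkkkththtkkt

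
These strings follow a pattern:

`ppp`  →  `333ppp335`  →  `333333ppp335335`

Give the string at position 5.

Each term wraps the previous one in 333 on the left and 335 on the right.
From 333333ppp335335, 2 further steps: 333333ppp335335 → 333333333ppp335335335 → (answer).

333333333333ppp335335335335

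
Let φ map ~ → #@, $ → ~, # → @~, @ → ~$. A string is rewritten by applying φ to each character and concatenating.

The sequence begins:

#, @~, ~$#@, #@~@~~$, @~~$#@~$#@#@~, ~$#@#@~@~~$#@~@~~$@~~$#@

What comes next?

#@~@~~$@~~$#@~$#@#@~@~~$#@~$#@#@~~$#@#@~@~~$

Replace each of the 24 characters of ~$#@#@~@~~$#@~@~~$@~~$#@ in place — #@ ~ @~ ~$ @~ ~$ #@ ~$ #@ #@ ~ @~ ~$ #@ ~$ #@ #@ ~ ~$ #@ #@ ~ @~ ~$ — and concatenate.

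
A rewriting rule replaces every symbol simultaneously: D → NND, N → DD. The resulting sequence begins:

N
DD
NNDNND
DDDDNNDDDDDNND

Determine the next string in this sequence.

Applying the rule to each of the 14 symbols of DDDDNNDDDDDNND gives the pieces NND NND NND NND DD DD NND NND NND NND NND DD DD NND, which concatenate to the answer.

NNDNNDNNDNNDDDDDNNDNNDNNDNNDNNDDDDDNND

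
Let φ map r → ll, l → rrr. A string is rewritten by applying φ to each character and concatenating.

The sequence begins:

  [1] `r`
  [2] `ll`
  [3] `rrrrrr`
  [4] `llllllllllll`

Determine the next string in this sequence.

Rewriting each symbol of llllllllllll: l→rrr, l→rrr, l→rrr, l→rrr, l→rrr, l→rrr, l→rrr, l→rrr, l→rrr, l→rrr, l→rrr, l→rrr, which concatenates to rrr rrr rrr rrr rrr rrr rrr rrr rrr rrr rrr rrr.

rrrrrrrrrrrrrrrrrrrrrrrrrrrrrrrrrrrr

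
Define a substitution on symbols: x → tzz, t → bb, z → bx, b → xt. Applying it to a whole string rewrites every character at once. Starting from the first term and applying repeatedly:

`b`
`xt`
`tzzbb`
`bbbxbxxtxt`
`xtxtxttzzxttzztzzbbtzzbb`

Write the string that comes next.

tzzbbtzzbbtzzbbbbbxbxtzzbbbbbxbxbbbxbxxtxtbbbxbxxtxt

Replace each of the 24 characters of xtxtxttzzxttzztzzbbtzzbb in place — tzz bb tzz bb tzz bb bb bx bx tzz bb bb bx bx bb bx bx xt xt bb bx bx xt xt — and concatenate.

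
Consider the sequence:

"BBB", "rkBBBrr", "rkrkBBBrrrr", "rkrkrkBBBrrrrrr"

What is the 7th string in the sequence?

s(k+1) = rk·s(k)·rr, so each term gains rk as a prefix and rr as a suffix.
From rkrkrkBBBrrrrrr, 3 further steps: rkrkrkBBBrrrrrr → rkrkrkrkBBBrrrrrrrr → rkrkrkrkrkBBBrrrrrrrrrr → (answer).

rkrkrkrkrkrkBBBrrrrrrrrrrrr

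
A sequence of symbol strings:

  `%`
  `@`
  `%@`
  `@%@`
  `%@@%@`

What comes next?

Each term (from the third on) is the two preceding terms concatenated in order: term 3 = %·@ = %@.
Continuing: @%@ · %@@%@ gives term 6.

@%@%@@%@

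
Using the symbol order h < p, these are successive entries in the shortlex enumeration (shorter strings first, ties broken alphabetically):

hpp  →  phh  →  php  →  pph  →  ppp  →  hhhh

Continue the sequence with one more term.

hhhp

Treat hhhh as a base-2 numeral over the given alphabet and add one, carrying through any trailing p's.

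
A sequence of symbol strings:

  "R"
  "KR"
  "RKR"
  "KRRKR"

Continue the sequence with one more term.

RKRKRRKR

Each term (from the third on) is the two preceding terms concatenated in order: term 3 = R·KR = RKR.
Continuing: RKR · KRRKR gives term 5.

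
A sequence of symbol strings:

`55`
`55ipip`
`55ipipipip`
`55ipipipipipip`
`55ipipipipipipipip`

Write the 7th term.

55ipipipipipipipipipipipip

The strings grow by a fixed suffix ipip each time.
From 55ipipipipipipipip, 2 further steps: 55ipipipipipipipip → 55ipipipipipipipipipip → (answer).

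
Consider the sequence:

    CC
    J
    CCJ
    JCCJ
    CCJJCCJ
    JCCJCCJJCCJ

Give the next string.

Each term (from the third on) is the two preceding terms concatenated in order: term 3 = CC·J = CCJ.
Continuing: CCJJCCJ · JCCJCCJJCCJ gives term 7.

CCJJCCJJCCJCCJJCCJ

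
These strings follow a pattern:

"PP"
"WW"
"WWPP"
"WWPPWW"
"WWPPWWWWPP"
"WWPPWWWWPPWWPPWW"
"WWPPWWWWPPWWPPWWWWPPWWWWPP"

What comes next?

WWPPWWWWPPWWPPWWWWPPWWWWPPWWPPWWWWPPWWPPWW

Each term (from the third on) is the previous term followed by the one before it: term 3 = WW·PP = WWPP.
Continuing: WWPPWWWWPPWWPPWWWWPPWWWWPP · WWPPWWWWPPWWPPWW gives term 8.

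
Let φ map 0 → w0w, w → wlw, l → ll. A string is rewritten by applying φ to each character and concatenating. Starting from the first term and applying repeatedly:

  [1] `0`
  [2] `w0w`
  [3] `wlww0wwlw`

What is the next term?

wlwllwlwwlww0wwlwwlwllwlw

Apply φ to wlww0wwlw symbol by symbol: w→wlw, l→ll, w→wlw, w→wlw, 0→w0w, w→wlw, w→wlw, l→ll, w→wlw; joined: wlw ll wlw wlw w0w wlw wlw ll wlw.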